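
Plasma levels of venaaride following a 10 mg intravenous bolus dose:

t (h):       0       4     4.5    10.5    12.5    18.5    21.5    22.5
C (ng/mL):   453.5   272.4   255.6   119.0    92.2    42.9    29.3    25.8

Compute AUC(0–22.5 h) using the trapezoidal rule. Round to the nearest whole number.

AUC = 3460 ng/mL·h

Trapezoidal AUC_0→22.5:
  [0→4]: (453.5+272.4)/2 × 4 = 1451.8
  [4→4.5]: (272.4+255.6)/2 × 0.5 = 132.0
  [4.5→10.5]: (255.6+119.0)/2 × 6 = 1123.8
  [10.5→12.5]: (119.0+92.2)/2 × 2 = 211.2
  [12.5→18.5]: (92.2+42.9)/2 × 6 = 405.3
  [18.5→21.5]: (42.9+29.3)/2 × 3 = 108.3
  [21.5→22.5]: (29.3+25.8)/2 × 1 = 27.55
  Sum = 3459.95 ng/mL·h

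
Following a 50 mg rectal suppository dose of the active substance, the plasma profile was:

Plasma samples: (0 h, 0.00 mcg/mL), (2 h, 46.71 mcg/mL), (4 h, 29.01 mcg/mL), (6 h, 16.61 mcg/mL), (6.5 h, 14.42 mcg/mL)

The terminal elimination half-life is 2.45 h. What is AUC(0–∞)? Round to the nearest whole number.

AUC = 227 mcg/mL·h

Trapezoidal AUC_0→6.5:
  [0→2]: (0.00+46.71)/2 × 2 = 46.71
  [2→4]: (46.71+29.01)/2 × 2 = 75.72
  [4→6]: (29.01+16.61)/2 × 2 = 45.62
  [6→6.5]: (16.61+14.42)/2 × 0.5 = 7.7575
  Sum = 175.8075 mcg/mL·h
k_e = ln2 / t½ = 0.693147 / 2.45 = 0.2829 h^-1
Extrapolated tail: C_last / k_e = 14.42 / 0.2829 = 50.972
AUC_0→∞ = 175.8075 + 50.972 = 226.7795 mcg/mL·h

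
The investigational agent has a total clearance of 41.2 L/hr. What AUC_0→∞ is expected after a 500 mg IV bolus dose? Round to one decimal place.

AUC_0→∞ = Dose_iv / CL
        = 500 / 41.2 = 12.1359 mg/L·hr

AUC = 12.1 mg/L·hr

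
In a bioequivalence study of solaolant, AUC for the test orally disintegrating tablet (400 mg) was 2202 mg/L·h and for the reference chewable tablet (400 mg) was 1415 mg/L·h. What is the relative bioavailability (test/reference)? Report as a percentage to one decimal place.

F_rel = 155.6%

F_rel = (AUC_test/D_test) / (AUC_ref/D_ref)
      = (2202/400) / (1415/400)
      = 5.505 / 3.5375 = 1.5562 = 155.62%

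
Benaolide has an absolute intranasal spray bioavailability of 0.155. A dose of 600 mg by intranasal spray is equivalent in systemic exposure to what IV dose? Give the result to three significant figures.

Systemic exposure from an extravascular dose = F × D_ev, so the equivalent IV dose is F × D_ev.
D_iv = F × D_ev = 0.155 × 600 = 93 mg

D_iv = 93.0 mg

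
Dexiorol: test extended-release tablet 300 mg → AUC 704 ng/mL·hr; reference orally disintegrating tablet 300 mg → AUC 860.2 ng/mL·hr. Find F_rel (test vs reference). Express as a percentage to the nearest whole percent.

F_rel = (AUC_test/D_test) / (AUC_ref/D_ref)
      = (704/300) / (860.2/300)
      = 2.34667 / 2.86733 = 0.8184 = 81.84%

F_rel = 82%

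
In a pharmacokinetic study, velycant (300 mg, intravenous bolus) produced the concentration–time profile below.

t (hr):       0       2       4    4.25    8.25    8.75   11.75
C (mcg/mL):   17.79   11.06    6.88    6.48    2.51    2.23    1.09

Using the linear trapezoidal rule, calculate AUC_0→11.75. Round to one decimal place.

AUC = 72.6 mcg/mL·hr

Trapezoidal AUC_0→11.75:
  [0→2]: (17.79+11.06)/2 × 2 = 28.85
  [2→4]: (11.06+6.88)/2 × 2 = 17.94
  [4→4.25]: (6.88+6.48)/2 × 0.25 = 1.67
  [4.25→8.25]: (6.48+2.51)/2 × 4 = 17.98
  [8.25→8.75]: (2.51+2.23)/2 × 0.5 = 1.185
  [8.75→11.75]: (2.23+1.09)/2 × 3 = 4.98
  Sum = 72.605 mcg/mL·hr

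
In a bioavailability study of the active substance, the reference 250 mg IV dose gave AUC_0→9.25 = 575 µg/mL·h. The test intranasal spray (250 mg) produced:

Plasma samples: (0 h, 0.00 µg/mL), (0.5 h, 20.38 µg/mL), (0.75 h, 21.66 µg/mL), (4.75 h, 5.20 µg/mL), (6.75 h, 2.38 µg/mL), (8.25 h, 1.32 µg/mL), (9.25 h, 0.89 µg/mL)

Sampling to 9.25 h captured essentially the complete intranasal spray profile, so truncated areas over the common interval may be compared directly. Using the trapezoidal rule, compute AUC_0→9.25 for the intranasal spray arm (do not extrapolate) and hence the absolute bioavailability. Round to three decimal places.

F = 0.131

Trapezoidal AUC_0→9.25 (intranasal spray):
  [0→0.5]: (0.00+20.38)/2 × 0.5 = 5.095
  [0.5→0.75]: (20.38+21.66)/2 × 0.25 = 5.255
  [0.75→4.75]: (21.66+5.20)/2 × 4 = 53.72
  [4.75→6.75]: (5.20+2.38)/2 × 2 = 7.58
  [6.75→8.25]: (2.38+1.32)/2 × 1.5 = 2.775
  [8.25→9.25]: (1.32+0.89)/2 × 1 = 1.105
  Sum = 75.53 µg/mL·h
F = (AUC_ev/D_ev)/(AUC_iv/D_iv) = (75.53/250)/(575/250) = 0.30212/2.3 = 0.1314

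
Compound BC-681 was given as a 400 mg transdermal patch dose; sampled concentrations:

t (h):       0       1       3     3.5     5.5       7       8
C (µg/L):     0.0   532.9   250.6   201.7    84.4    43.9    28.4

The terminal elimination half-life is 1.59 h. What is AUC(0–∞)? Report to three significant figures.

AUC = 1650 µg/L·h

Trapezoidal AUC_0→8:
  [0→1]: (0.0+532.9)/2 × 1 = 266.45
  [1→3]: (532.9+250.6)/2 × 2 = 783.5
  [3→3.5]: (250.6+201.7)/2 × 0.5 = 113.075
  [3.5→5.5]: (201.7+84.4)/2 × 2 = 286.1
  [5.5→7]: (84.4+43.9)/2 × 1.5 = 96.225
  [7→8]: (43.9+28.4)/2 × 1 = 36.15
  Sum = 1581.5 µg/L·h
k_e = ln2 / t½ = 0.693147 / 1.59 = 0.4359 h^-1
Extrapolated tail: C_last / k_e = 28.4 / 0.4359 = 65.153
AUC_0→∞ = 1581.5 + 65.153 = 1646.653 µg/L·h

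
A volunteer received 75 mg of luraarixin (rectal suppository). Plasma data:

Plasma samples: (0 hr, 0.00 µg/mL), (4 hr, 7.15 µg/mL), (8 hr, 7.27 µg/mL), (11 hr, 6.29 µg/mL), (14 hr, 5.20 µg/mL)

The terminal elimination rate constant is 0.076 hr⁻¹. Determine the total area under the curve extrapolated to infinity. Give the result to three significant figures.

AUC = 149 µg/mL·hr

Trapezoidal AUC_0→14:
  [0→4]: (0.00+7.15)/2 × 4 = 14.3
  [4→8]: (7.15+7.27)/2 × 4 = 28.84
  [8→11]: (7.27+6.29)/2 × 3 = 20.34
  [11→14]: (6.29+5.20)/2 × 3 = 17.235
  Sum = 80.715 µg/mL·hr
Extrapolated tail: C_last / k_e = 5.20 / 0.076 = 68.421
AUC_0→∞ = 80.715 + 68.421 = 149.136 µg/mL·hr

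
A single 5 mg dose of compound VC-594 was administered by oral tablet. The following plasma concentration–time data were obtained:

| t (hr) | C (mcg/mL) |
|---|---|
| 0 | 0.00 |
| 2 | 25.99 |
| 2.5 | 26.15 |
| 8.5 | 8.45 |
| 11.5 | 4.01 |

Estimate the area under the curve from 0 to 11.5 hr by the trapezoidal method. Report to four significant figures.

AUC = 161.5 mcg/mL·hr

Trapezoidal AUC_0→11.5:
  [0→2]: (0.00+25.99)/2 × 2 = 25.99
  [2→2.5]: (25.99+26.15)/2 × 0.5 = 13.035
  [2.5→8.5]: (26.15+8.45)/2 × 6 = 103.8
  [8.5→11.5]: (8.45+4.01)/2 × 3 = 18.69
  Sum = 161.515 mcg/mL·hr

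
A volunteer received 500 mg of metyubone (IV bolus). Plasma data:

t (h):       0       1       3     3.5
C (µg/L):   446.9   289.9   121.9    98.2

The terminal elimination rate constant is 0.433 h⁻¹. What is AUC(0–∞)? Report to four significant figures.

Trapezoidal AUC_0→3.5:
  [0→1]: (446.9+289.9)/2 × 1 = 368.4
  [1→3]: (289.9+121.9)/2 × 2 = 411.8
  [3→3.5]: (121.9+98.2)/2 × 0.5 = 55.025
  Sum = 835.225 µg/L·h
Extrapolated tail: C_last / k_e = 98.2 / 0.433 = 226.790
AUC_0→∞ = 835.225 + 226.790 = 1062.015 µg/L·h

AUC = 1062 µg/L·h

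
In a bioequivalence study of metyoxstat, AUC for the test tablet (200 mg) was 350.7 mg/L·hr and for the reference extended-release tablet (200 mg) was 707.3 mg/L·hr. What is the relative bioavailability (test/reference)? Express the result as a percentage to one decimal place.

F_rel = 49.6%

F_rel = (AUC_test/D_test) / (AUC_ref/D_ref)
      = (350.7/200) / (707.3/200)
      = 1.7535 / 3.5365 = 0.4958 = 49.58%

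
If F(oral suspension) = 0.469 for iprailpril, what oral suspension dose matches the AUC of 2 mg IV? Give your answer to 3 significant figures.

D_oral = 4.26 mg

For equal systemic exposure: F × D_ev = D_iv
D_ev = D_iv / F = 2 / 0.469 = 4.26439 mg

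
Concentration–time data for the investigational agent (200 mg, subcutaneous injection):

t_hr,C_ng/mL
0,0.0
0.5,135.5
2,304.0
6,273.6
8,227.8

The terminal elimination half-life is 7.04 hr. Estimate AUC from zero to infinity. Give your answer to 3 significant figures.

Trapezoidal AUC_0→8:
  [0→0.5]: (0.0+135.5)/2 × 0.5 = 33.875
  [0.5→2]: (135.5+304.0)/2 × 1.5 = 329.625
  [2→6]: (304.0+273.6)/2 × 4 = 1155.2
  [6→8]: (273.6+227.8)/2 × 2 = 501.4
  Sum = 2020.1 ng/mL·hr
k_e = ln2 / t½ = 0.693147 / 7.04 = 0.0985 hr^-1
Extrapolated tail: C_last / k_e = 227.8 / 0.0985 = 2312.690
AUC_0→∞ = 2020.1 + 2312.690 = 4332.79 ng/mL·hr

AUC = 4330 ng/mL·hr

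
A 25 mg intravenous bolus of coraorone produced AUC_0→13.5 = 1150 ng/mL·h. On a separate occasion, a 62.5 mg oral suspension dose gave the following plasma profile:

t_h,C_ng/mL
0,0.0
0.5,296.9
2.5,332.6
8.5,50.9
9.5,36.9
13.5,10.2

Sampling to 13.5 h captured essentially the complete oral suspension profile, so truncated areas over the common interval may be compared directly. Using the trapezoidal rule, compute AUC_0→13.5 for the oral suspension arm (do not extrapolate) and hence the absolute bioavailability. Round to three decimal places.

Trapezoidal AUC_0→13.5 (oral suspension):
  [0→0.5]: (0.0+296.9)/2 × 0.5 = 74.225
  [0.5→2.5]: (296.9+332.6)/2 × 2 = 629.5
  [2.5→8.5]: (332.6+50.9)/2 × 6 = 1150.5
  [8.5→9.5]: (50.9+36.9)/2 × 1 = 43.9
  [9.5→13.5]: (36.9+10.2)/2 × 4 = 94.2
  Sum = 1992.325 ng/mL·h
F = (AUC_ev/D_ev)/(AUC_iv/D_iv) = (1992.325/62.5)/(1150/25) = 31.8772/46 = 0.6930

F = 0.693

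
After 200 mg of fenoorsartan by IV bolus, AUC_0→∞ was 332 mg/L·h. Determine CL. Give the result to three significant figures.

CL = 0.602 L/h

CL = Dose_iv / AUC_0→∞
   = 200 / 332 = 0.60241 L/h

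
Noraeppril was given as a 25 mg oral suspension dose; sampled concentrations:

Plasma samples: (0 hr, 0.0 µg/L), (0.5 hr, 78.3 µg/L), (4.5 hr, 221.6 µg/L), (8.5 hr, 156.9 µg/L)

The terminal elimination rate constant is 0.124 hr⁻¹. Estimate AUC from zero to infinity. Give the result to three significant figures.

Trapezoidal AUC_0→8.5:
  [0→0.5]: (0.0+78.3)/2 × 0.5 = 19.575
  [0.5→4.5]: (78.3+221.6)/2 × 4 = 599.8
  [4.5→8.5]: (221.6+156.9)/2 × 4 = 757.0
  Sum = 1376.375 µg/L·hr
Extrapolated tail: C_last / k_e = 156.9 / 0.124 = 1265.323
AUC_0→∞ = 1376.375 + 1265.323 = 2641.698 µg/L·hr

AUC = 2640 µg/L·hr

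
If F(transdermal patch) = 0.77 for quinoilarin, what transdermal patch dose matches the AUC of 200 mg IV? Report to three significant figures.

D_transdermal = 260 mg

For equal systemic exposure: F × D_ev = D_iv
D_ev = D_iv / F = 200 / 0.77 = 259.74 mg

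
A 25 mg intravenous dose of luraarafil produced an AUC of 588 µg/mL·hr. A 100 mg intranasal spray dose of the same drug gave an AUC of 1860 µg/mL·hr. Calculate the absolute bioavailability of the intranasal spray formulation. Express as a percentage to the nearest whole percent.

F = (AUC_ev / D_ev) / (AUC_iv / D_iv)
  = (1860/100) / (588/25)
  = 18.6 / 23.52 = 0.7908
  = 79.08%

F = 79%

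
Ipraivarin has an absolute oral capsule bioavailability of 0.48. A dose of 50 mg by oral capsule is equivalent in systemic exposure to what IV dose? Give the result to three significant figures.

D_iv = 24.0 mg

Systemic exposure from an extravascular dose = F × D_ev, so the equivalent IV dose is F × D_ev.
D_iv = F × D_ev = 0.48 × 50 = 24 mg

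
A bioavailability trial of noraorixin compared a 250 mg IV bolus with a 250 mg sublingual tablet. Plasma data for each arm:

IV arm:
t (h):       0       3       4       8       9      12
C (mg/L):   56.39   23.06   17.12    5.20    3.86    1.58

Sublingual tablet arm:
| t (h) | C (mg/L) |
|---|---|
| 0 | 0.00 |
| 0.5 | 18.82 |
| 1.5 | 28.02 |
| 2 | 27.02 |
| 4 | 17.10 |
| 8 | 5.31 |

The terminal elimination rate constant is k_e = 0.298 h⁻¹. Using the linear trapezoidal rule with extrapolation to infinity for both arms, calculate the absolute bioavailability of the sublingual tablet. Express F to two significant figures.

F = 0.74

Trapezoidal AUC_0→12 (IV):
  [0→3]: (56.39+23.06)/2 × 3 = 119.175
  [3→4]: (23.06+17.12)/2 × 1 = 20.09
  [4→8]: (17.12+5.20)/2 × 4 = 44.64
  [8→9]: (5.20+3.86)/2 × 1 = 4.53
  [9→12]: (3.86+1.58)/2 × 3 = 8.16
  Sum = 196.595 mg/L·h
IV tail: 1.58/0.298 = 5.302; AUC_iv,0→∞ = 196.595 + 5.302 = 201.897 mg/L·h
Trapezoidal AUC_0→8 (sublingual tablet):
  [0→0.5]: (0.00+18.82)/2 × 0.5 = 4.705
  [0.5→1.5]: (18.82+28.02)/2 × 1 = 23.42
  [1.5→2]: (28.02+27.02)/2 × 0.5 = 13.76
  [2→4]: (27.02+17.10)/2 × 2 = 44.12
  [4→8]: (17.10+5.31)/2 × 4 = 44.82
  Sum = 130.825 mg/L·h
sublingual tablet tail: 5.31/0.298 = 17.819; AUC_ev,0→∞ = 130.825 + 17.819 = 148.644 mg/L·h
F = (AUC_ev/D_ev)/(AUC_iv/D_iv) = (148.644/250)/(201.897/250) = 0.594576/0.807588 = 0.7362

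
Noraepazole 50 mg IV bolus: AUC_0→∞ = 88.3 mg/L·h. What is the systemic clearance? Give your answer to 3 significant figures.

CL = 0.566 L/h

CL = Dose_iv / AUC_0→∞
   = 50 / 88.3 = 0.566251 L/h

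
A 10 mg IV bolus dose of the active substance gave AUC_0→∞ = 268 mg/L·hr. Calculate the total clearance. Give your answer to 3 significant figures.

CL = 0.0373 L/hr

CL = Dose_iv / AUC_0→∞
   = 10 / 268 = 0.0373134 L/hr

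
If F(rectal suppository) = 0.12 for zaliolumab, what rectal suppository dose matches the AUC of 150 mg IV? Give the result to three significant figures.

D_rectal = 1250 mg

For equal systemic exposure: F × D_ev = D_iv
D_ev = D_iv / F = 150 / 0.12 = 1250 mg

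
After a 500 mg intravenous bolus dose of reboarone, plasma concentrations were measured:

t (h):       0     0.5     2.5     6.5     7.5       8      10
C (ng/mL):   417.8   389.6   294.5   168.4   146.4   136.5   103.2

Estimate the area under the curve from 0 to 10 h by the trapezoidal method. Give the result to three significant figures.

Trapezoidal AUC_0→10:
  [0→0.5]: (417.8+389.6)/2 × 0.5 = 201.85
  [0.5→2.5]: (389.6+294.5)/2 × 2 = 684.1
  [2.5→6.5]: (294.5+168.4)/2 × 4 = 925.8
  [6.5→7.5]: (168.4+146.4)/2 × 1 = 157.4
  [7.5→8]: (146.4+136.5)/2 × 0.5 = 70.725
  [8→10]: (136.5+103.2)/2 × 2 = 239.7
  Sum = 2279.575 ng/mL·h

AUC = 2280 ng/mL·h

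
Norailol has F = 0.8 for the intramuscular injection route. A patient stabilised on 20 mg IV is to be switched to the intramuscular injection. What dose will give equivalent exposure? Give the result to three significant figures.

For equal systemic exposure: F × D_ev = D_iv
D_ev = D_iv / F = 20 / 0.8 = 25 mg

D_intramuscular = 25.0 mg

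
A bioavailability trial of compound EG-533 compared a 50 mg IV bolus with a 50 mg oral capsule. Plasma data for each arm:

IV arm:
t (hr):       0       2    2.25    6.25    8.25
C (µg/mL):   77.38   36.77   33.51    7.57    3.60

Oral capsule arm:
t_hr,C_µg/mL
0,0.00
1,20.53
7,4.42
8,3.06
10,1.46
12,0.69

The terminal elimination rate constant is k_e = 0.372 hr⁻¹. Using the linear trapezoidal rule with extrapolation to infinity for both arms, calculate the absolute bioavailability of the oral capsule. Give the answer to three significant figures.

Trapezoidal AUC_0→8.25 (IV):
  [0→2]: (77.38+36.77)/2 × 2 = 114.15
  [2→2.25]: (36.77+33.51)/2 × 0.25 = 8.785
  [2.25→6.25]: (33.51+7.57)/2 × 4 = 82.16
  [6.25→8.25]: (7.57+3.60)/2 × 2 = 11.17
  Sum = 216.265 µg/mL·hr
IV tail: 3.60/0.372 = 9.677; AUC_iv,0→∞ = 216.265 + 9.677 = 225.942 µg/mL·hr
Trapezoidal AUC_0→12 (oral capsule):
  [0→1]: (0.00+20.53)/2 × 1 = 10.265
  [1→7]: (20.53+4.42)/2 × 6 = 74.85
  [7→8]: (4.42+3.06)/2 × 1 = 3.74
  [8→10]: (3.06+1.46)/2 × 2 = 4.52
  [10→12]: (1.46+0.69)/2 × 2 = 2.15
  Sum = 95.525 µg/mL·hr
oral capsule tail: 0.69/0.372 = 1.855; AUC_ev,0→∞ = 95.525 + 1.855 = 97.38 µg/mL·hr
F = (AUC_ev/D_ev)/(AUC_iv/D_iv) = (97.38/50)/(225.942/50) = 1.9476/4.51884 = 0.4310

F = 0.431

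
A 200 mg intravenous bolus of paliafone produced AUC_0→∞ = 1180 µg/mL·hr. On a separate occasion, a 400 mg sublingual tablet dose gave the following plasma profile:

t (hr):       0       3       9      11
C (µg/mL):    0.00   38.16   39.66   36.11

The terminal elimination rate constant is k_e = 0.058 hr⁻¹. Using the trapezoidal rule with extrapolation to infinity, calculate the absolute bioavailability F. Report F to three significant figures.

F = 0.419

Trapezoidal AUC_0→11 (sublingual tablet):
  [0→3]: (0.00+38.16)/2 × 3 = 57.24
  [3→9]: (38.16+39.66)/2 × 6 = 233.46
  [9→11]: (39.66+36.11)/2 × 2 = 75.77
  Sum = 366.47 µg/mL·hr
Tail: C_last/k_e = 36.11/0.058 = 622.586
AUC_0→∞ (sublingual tablet) = 366.47 + 622.586 = 989.056 µg/mL·hr
F = (AUC_ev/D_ev)/(AUC_iv/D_iv) = (989.056/400)/(1180/200) = 2.47264/5.9 = 0.4191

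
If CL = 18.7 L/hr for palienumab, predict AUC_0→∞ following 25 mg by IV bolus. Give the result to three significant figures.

AUC_0→∞ = Dose_iv / CL
        = 25 / 18.7 = 1.3369 mg/L·hr

AUC = 1.34 mg/L·hr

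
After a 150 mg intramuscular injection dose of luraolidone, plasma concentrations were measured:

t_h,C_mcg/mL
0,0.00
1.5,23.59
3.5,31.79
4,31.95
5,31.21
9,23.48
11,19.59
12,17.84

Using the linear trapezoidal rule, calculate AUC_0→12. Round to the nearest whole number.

Trapezoidal AUC_0→12:
  [0→1.5]: (0.00+23.59)/2 × 1.5 = 17.6925
  [1.5→3.5]: (23.59+31.79)/2 × 2 = 55.38
  [3.5→4]: (31.79+31.95)/2 × 0.5 = 15.935
  [4→5]: (31.95+31.21)/2 × 1 = 31.58
  [5→9]: (31.21+23.48)/2 × 4 = 109.38
  [9→11]: (23.48+19.59)/2 × 2 = 43.07
  [11→12]: (19.59+17.84)/2 × 1 = 18.715
  Sum = 291.7525 mcg/mL·h

AUC = 292 mcg/mL·h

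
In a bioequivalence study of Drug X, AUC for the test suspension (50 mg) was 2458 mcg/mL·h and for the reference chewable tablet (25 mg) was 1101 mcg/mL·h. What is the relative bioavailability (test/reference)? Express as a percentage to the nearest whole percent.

F_rel = 112%

F_rel = (AUC_test/D_test) / (AUC_ref/D_ref)
      = (2458/50) / (1101/25)
      = 49.16 / 44.04 = 1.1163 = 111.63%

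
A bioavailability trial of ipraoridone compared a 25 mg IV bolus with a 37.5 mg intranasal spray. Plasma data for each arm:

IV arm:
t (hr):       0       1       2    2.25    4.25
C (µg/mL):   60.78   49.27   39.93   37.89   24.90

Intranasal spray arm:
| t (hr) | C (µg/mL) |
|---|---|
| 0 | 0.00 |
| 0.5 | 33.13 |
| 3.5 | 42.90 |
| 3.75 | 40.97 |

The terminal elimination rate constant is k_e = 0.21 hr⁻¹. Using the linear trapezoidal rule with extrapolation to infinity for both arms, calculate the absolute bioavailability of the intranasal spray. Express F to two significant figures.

F = 0.75

Trapezoidal AUC_0→4.25 (IV):
  [0→1]: (60.78+49.27)/2 × 1 = 55.025
  [1→2]: (49.27+39.93)/2 × 1 = 44.6
  [2→2.25]: (39.93+37.89)/2 × 0.25 = 9.7275
  [2.25→4.25]: (37.89+24.90)/2 × 2 = 62.79
  Sum = 172.1425 µg/mL·hr
IV tail: 24.90/0.21 = 118.571; AUC_iv,0→∞ = 172.1425 + 118.571 = 290.7135 µg/mL·hr
Trapezoidal AUC_0→3.75 (intranasal spray):
  [0→0.5]: (0.00+33.13)/2 × 0.5 = 8.2825
  [0.5→3.5]: (33.13+42.90)/2 × 3 = 114.045
  [3.5→3.75]: (42.90+40.97)/2 × 0.25 = 10.48375
  Sum = 132.81125 µg/mL·hr
intranasal spray tail: 40.97/0.21 = 195.095; AUC_ev,0→∞ = 132.81125 + 195.095 = 327.90625 µg/mL·hr
F = (AUC_ev/D_ev)/(AUC_iv/D_iv) = (327.90625/37.5)/(290.7135/25) = 8.74417/11.62854 = 0.7520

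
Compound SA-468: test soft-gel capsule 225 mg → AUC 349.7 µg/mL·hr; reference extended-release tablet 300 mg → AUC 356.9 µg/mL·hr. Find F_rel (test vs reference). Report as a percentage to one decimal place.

F_rel = 130.6%

F_rel = (AUC_test/D_test) / (AUC_ref/D_ref)
      = (349.7/225) / (356.9/300)
      = 1.55422 / 1.18967 = 1.3064 = 130.64%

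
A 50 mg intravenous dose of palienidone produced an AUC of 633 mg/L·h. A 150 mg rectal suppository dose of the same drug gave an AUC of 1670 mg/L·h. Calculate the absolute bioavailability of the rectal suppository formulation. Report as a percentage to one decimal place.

F = 87.9%

F = (AUC_ev / D_ev) / (AUC_iv / D_iv)
  = (1670/150) / (633/50)
  = 11.1333 / 12.66 = 0.8794
  = 87.94%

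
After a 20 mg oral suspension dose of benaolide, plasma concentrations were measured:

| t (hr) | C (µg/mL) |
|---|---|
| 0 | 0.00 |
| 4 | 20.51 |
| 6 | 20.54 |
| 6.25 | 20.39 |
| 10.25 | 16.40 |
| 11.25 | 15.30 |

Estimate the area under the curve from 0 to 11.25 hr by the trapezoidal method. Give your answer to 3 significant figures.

Trapezoidal AUC_0→11.25:
  [0→4]: (0.00+20.51)/2 × 4 = 41.02
  [4→6]: (20.51+20.54)/2 × 2 = 41.05
  [6→6.25]: (20.54+20.39)/2 × 0.25 = 5.11625
  [6.25→10.25]: (20.39+16.40)/2 × 4 = 73.58
  [10.25→11.25]: (16.40+15.30)/2 × 1 = 15.85
  Sum = 176.61625 µg/mL·hr

AUC = 177 µg/mL·hr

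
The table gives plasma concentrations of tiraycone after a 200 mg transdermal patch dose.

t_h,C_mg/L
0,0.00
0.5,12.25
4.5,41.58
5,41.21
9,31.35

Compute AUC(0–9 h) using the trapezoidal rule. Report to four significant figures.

Trapezoidal AUC_0→9:
  [0→0.5]: (0.00+12.25)/2 × 0.5 = 3.0625
  [0.5→4.5]: (12.25+41.58)/2 × 4 = 107.66
  [4.5→5]: (41.58+41.21)/2 × 0.5 = 20.6975
  [5→9]: (41.21+31.35)/2 × 4 = 145.12
  Sum = 276.54 mg/L·h

AUC = 276.5 mg/L·h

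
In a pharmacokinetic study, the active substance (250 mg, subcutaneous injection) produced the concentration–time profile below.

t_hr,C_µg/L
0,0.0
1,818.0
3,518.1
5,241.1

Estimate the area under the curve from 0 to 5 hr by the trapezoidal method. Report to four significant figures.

AUC = 2504 µg/L·hr

Trapezoidal AUC_0→5:
  [0→1]: (0.0+818.0)/2 × 1 = 409.0
  [1→3]: (818.0+518.1)/2 × 2 = 1336.1
  [3→5]: (518.1+241.1)/2 × 2 = 759.2
  Sum = 2504.3 µg/L·hr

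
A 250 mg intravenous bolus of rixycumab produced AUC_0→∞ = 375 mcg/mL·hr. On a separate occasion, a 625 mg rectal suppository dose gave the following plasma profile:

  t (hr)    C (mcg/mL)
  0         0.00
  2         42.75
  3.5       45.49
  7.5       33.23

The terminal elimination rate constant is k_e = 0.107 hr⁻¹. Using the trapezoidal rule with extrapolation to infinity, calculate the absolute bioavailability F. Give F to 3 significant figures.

F = 0.615

Trapezoidal AUC_0→7.5 (rectal suppository):
  [0→2]: (0.00+42.75)/2 × 2 = 42.75
  [2→3.5]: (42.75+45.49)/2 × 1.5 = 66.18
  [3.5→7.5]: (45.49+33.23)/2 × 4 = 157.44
  Sum = 266.37 mcg/mL·hr
Tail: C_last/k_e = 33.23/0.107 = 310.561
AUC_0→∞ (rectal suppository) = 266.37 + 310.561 = 576.931 mcg/mL·hr
F = (AUC_ev/D_ev)/(AUC_iv/D_iv) = (576.931/625)/(375/250) = 0.9230896/1.5 = 0.6154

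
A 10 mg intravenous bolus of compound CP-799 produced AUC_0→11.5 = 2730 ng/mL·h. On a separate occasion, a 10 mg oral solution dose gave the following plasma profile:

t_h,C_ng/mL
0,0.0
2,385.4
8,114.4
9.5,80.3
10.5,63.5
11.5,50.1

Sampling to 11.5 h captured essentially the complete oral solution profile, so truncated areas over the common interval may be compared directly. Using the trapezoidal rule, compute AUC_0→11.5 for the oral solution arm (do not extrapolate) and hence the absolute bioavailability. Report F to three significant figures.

Trapezoidal AUC_0→11.5 (oral solution):
  [0→2]: (0.0+385.4)/2 × 2 = 385.4
  [2→8]: (385.4+114.4)/2 × 6 = 1499.4
  [8→9.5]: (114.4+80.3)/2 × 1.5 = 146.025
  [9.5→10.5]: (80.3+63.5)/2 × 1 = 71.9
  [10.5→11.5]: (63.5+50.1)/2 × 1 = 56.8
  Sum = 2159.525 ng/mL·h
F = (AUC_ev/D_ev)/(AUC_iv/D_iv) = (2159.525/10)/(2730/10) = 215.9525/273 = 0.7910

F = 0.791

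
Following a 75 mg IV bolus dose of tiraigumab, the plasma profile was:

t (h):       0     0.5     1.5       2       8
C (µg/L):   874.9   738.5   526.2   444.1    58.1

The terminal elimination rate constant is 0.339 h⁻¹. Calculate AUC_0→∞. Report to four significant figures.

AUC = 2956 µg/L·h

Trapezoidal AUC_0→8:
  [0→0.5]: (874.9+738.5)/2 × 0.5 = 403.35
  [0.5→1.5]: (738.5+526.2)/2 × 1 = 632.35
  [1.5→2]: (526.2+444.1)/2 × 0.5 = 242.575
  [2→8]: (444.1+58.1)/2 × 6 = 1506.6
  Sum = 2784.875 µg/L·h
Extrapolated tail: C_last / k_e = 58.1 / 0.339 = 171.386
AUC_0→∞ = 2784.875 + 171.386 = 2956.261 µg/L·h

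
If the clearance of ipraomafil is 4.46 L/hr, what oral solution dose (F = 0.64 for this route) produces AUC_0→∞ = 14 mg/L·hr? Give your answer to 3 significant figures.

Dose = CL × AUC_0→∞ / F
     = 4.46 × 14 / 0.64 = 97.5625 mg

Dose = 97.6 mg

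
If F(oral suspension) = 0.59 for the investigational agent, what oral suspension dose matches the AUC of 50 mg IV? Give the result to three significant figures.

For equal systemic exposure: F × D_ev = D_iv
D_ev = D_iv / F = 50 / 0.59 = 84.7458 mg

D_oral = 84.7 mg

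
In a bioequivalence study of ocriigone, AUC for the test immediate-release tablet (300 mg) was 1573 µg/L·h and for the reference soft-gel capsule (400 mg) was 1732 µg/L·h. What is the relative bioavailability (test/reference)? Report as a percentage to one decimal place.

F_rel = 121.1%

F_rel = (AUC_test/D_test) / (AUC_ref/D_ref)
      = (1573/300) / (1732/400)
      = 5.24333 / 4.33 = 1.2109 = 121.09%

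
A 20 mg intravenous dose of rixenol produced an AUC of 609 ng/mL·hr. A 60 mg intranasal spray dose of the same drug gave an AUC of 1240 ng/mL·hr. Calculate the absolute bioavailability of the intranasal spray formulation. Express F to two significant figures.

F = (AUC_ev / D_ev) / (AUC_iv / D_iv)
  = (1240/60) / (609/20)
  = 20.6667 / 30.45 = 0.6787

F = 0.68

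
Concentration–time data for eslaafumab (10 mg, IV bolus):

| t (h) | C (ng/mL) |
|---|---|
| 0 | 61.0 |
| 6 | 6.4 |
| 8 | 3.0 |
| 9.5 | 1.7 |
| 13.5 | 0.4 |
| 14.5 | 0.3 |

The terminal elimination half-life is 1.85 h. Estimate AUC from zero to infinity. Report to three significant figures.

AUC = 220 ng/mL·h

Trapezoidal AUC_0→14.5:
  [0→6]: (61.0+6.4)/2 × 6 = 202.2
  [6→8]: (6.4+3.0)/2 × 2 = 9.4
  [8→9.5]: (3.0+1.7)/2 × 1.5 = 3.525
  [9.5→13.5]: (1.7+0.4)/2 × 4 = 4.2
  [13.5→14.5]: (0.4+0.3)/2 × 1 = 0.35
  Sum = 219.675 ng/mL·h
k_e = ln2 / t½ = 0.693147 / 1.85 = 0.3747 h^-1
Extrapolated tail: C_last / k_e = 0.3 / 0.3747 = 0.801
AUC_0→∞ = 219.675 + 0.801 = 220.476 ng/mL·h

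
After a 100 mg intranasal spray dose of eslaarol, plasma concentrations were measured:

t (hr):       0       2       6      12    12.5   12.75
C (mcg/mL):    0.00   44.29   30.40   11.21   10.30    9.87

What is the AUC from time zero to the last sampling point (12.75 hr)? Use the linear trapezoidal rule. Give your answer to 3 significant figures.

Trapezoidal AUC_0→12.75:
  [0→2]: (0.00+44.29)/2 × 2 = 44.29
  [2→6]: (44.29+30.40)/2 × 4 = 149.38
  [6→12]: (30.40+11.21)/2 × 6 = 124.83
  [12→12.5]: (11.21+10.30)/2 × 0.5 = 5.3775
  [12.5→12.75]: (10.30+9.87)/2 × 0.25 = 2.52125
  Sum = 326.39875 mcg/mL·hr

AUC = 326 mcg/mL·hr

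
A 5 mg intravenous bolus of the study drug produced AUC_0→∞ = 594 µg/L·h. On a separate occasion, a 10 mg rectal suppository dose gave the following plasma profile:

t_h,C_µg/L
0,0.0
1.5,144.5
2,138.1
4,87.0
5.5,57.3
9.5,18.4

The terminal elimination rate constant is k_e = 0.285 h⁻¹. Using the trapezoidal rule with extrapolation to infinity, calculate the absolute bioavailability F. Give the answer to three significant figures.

Trapezoidal AUC_0→9.5 (rectal suppository):
  [0→1.5]: (0.0+144.5)/2 × 1.5 = 108.375
  [1.5→2]: (144.5+138.1)/2 × 0.5 = 70.65
  [2→4]: (138.1+87.0)/2 × 2 = 225.1
  [4→5.5]: (87.0+57.3)/2 × 1.5 = 108.225
  [5.5→9.5]: (57.3+18.4)/2 × 4 = 151.4
  Sum = 663.75 µg/L·h
Tail: C_last/k_e = 18.4/0.285 = 64.561
AUC_0→∞ (rectal suppository) = 663.75 + 64.561 = 728.311 µg/L·h
F = (AUC_ev/D_ev)/(AUC_iv/D_iv) = (728.311/10)/(594/5) = 72.8311/118.8 = 0.6131

F = 0.613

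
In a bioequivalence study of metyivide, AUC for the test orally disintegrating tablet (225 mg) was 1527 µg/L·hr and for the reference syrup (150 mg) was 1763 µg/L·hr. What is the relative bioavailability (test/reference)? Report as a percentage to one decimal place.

F_rel = (AUC_test/D_test) / (AUC_ref/D_ref)
      = (1527/225) / (1763/150)
      = 6.78667 / 11.7533 = 0.5774 = 57.74%

F_rel = 57.7%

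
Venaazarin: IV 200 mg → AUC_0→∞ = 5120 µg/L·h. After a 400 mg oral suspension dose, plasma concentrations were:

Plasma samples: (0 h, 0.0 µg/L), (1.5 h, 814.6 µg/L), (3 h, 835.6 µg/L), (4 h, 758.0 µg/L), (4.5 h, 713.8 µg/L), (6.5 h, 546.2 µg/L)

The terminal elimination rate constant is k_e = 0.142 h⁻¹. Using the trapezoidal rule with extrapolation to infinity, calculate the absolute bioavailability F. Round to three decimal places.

F = 0.793

Trapezoidal AUC_0→6.5 (oral suspension):
  [0→1.5]: (0.0+814.6)/2 × 1.5 = 610.95
  [1.5→3]: (814.6+835.6)/2 × 1.5 = 1237.65
  [3→4]: (835.6+758.0)/2 × 1 = 796.8
  [4→4.5]: (758.0+713.8)/2 × 0.5 = 367.95
  [4.5→6.5]: (713.8+546.2)/2 × 2 = 1260.0
  Sum = 4273.35 µg/L·h
Tail: C_last/k_e = 546.2/0.142 = 3846.479
AUC_0→∞ (oral suspension) = 4273.35 + 3846.479 = 8119.829 µg/L·h
F = (AUC_ev/D_ev)/(AUC_iv/D_iv) = (8119.829/400)/(5120/200) = 20.2996/25.6 = 0.7930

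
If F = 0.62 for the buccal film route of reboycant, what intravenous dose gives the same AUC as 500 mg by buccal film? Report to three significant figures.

D_iv = 310 mg

Systemic exposure from an extravascular dose = F × D_ev, so the equivalent IV dose is F × D_ev.
D_iv = F × D_ev = 0.62 × 500 = 310 mg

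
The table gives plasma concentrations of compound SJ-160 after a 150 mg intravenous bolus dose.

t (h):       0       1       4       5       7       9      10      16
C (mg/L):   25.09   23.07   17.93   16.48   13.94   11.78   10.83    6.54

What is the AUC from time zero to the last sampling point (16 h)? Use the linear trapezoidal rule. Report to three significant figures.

AUC = 222 mg/L·h

Trapezoidal AUC_0→16:
  [0→1]: (25.09+23.07)/2 × 1 = 24.08
  [1→4]: (23.07+17.93)/2 × 3 = 61.5
  [4→5]: (17.93+16.48)/2 × 1 = 17.205
  [5→7]: (16.48+13.94)/2 × 2 = 30.42
  [7→9]: (13.94+11.78)/2 × 2 = 25.72
  [9→10]: (11.78+10.83)/2 × 1 = 11.305
  [10→16]: (10.83+6.54)/2 × 6 = 52.11
  Sum = 222.34 mg/L·h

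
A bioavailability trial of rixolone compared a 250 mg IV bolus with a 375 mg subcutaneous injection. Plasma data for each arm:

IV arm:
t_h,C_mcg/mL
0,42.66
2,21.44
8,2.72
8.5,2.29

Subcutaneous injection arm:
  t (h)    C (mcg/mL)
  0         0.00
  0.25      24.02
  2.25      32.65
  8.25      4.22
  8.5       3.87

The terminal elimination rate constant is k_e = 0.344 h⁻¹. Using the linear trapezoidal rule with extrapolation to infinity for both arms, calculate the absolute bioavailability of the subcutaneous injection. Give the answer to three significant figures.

F = 0.842

Trapezoidal AUC_0→8.5 (IV):
  [0→2]: (42.66+21.44)/2 × 2 = 64.1
  [2→8]: (21.44+2.72)/2 × 6 = 72.48
  [8→8.5]: (2.72+2.29)/2 × 0.5 = 1.2525
  Sum = 137.8325 mcg/mL·h
IV tail: 2.29/0.344 = 6.657; AUC_iv,0→∞ = 137.8325 + 6.657 = 144.4895 mcg/mL·h
Trapezoidal AUC_0→8.5 (subcutaneous injection):
  [0→0.25]: (0.00+24.02)/2 × 0.25 = 3.0025
  [0.25→2.25]: (24.02+32.65)/2 × 2 = 56.67
  [2.25→8.25]: (32.65+4.22)/2 × 6 = 110.61
  [8.25→8.5]: (4.22+3.87)/2 × 0.25 = 1.01125
  Sum = 171.29375 mcg/mL·h
subcutaneous injection tail: 3.87/0.344 = 11.250; AUC_ev,0→∞ = 171.29375 + 11.250 = 182.54375 mcg/mL·h
F = (AUC_ev/D_ev)/(AUC_iv/D_iv) = (182.54375/375)/(144.4895/250) = 0.486783/0.577958 = 0.8422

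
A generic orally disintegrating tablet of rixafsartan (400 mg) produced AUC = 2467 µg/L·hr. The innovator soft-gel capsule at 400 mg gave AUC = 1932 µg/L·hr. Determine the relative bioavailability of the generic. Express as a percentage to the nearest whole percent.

F_rel = (AUC_test/D_test) / (AUC_ref/D_ref)
      = (2467/400) / (1932/400)
      = 6.1675 / 4.83 = 1.2769 = 127.69%

F_rel = 128%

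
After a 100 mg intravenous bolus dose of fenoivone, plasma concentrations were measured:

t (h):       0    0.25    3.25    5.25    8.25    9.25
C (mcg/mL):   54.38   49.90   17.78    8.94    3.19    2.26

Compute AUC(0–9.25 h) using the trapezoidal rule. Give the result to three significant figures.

Trapezoidal AUC_0→9.25:
  [0→0.25]: (54.38+49.90)/2 × 0.25 = 13.035
  [0.25→3.25]: (49.90+17.78)/2 × 3 = 101.52
  [3.25→5.25]: (17.78+8.94)/2 × 2 = 26.72
  [5.25→8.25]: (8.94+3.19)/2 × 3 = 18.195
  [8.25→9.25]: (3.19+2.26)/2 × 1 = 2.725
  Sum = 162.195 mcg/mL·h

AUC = 162 mcg/mL·h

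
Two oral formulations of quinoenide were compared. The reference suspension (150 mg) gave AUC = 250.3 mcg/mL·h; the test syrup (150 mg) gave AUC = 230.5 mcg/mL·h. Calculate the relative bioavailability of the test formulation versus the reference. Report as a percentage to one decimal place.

F_rel = 92.1%

F_rel = (AUC_test/D_test) / (AUC_ref/D_ref)
      = (230.5/150) / (250.3/150)
      = 1.53667 / 1.66867 = 0.9209 = 92.09%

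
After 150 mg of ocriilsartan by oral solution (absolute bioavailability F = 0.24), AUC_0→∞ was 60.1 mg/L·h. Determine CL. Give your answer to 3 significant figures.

CL = F × Dose / AUC_0→∞
   = 0.24 × 150 / 60.1 = 0.599002 L/h

CL = 0.599 L/h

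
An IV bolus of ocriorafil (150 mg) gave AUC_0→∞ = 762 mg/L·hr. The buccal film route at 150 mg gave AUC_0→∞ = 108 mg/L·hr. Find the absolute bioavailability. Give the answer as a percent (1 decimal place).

F = 14.2%

F = (AUC_ev / D_ev) / (AUC_iv / D_iv)
  = (108/150) / (762/150)
  = 0.72 / 5.08 = 0.1417
  = 14.17%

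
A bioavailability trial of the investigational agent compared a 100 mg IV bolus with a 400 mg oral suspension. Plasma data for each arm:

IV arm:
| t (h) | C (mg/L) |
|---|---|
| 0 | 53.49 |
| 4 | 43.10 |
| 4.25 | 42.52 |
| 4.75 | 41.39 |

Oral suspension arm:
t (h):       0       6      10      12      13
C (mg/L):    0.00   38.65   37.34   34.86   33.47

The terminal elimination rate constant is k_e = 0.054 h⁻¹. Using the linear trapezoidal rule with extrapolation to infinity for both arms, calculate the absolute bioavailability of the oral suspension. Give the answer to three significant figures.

F = 0.251

Trapezoidal AUC_0→4.75 (IV):
  [0→4]: (53.49+43.10)/2 × 4 = 193.18
  [4→4.25]: (43.10+42.52)/2 × 0.25 = 10.7025
  [4.25→4.75]: (42.52+41.39)/2 × 0.5 = 20.9775
  Sum = 224.86 mg/L·h
IV tail: 41.39/0.054 = 766.481; AUC_iv,0→∞ = 224.86 + 766.481 = 991.341 mg/L·h
Trapezoidal AUC_0→13 (oral suspension):
  [0→6]: (0.00+38.65)/2 × 6 = 115.95
  [6→10]: (38.65+37.34)/2 × 4 = 151.98
  [10→12]: (37.34+34.86)/2 × 2 = 72.2
  [12→13]: (34.86+33.47)/2 × 1 = 34.165
  Sum = 374.295 mg/L·h
oral suspension tail: 33.47/0.054 = 619.815; AUC_ev,0→∞ = 374.295 + 619.815 = 994.11 mg/L·h
F = (AUC_ev/D_ev)/(AUC_iv/D_iv) = (994.11/400)/(991.341/100) = 2.485275/9.91341 = 0.2507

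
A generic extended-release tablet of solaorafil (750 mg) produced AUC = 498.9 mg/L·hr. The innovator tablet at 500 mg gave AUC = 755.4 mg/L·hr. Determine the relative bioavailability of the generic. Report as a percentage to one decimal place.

F_rel = (AUC_test/D_test) / (AUC_ref/D_ref)
      = (498.9/750) / (755.4/500)
      = 0.6652 / 1.5108 = 0.4403 = 44.03%

F_rel = 44.0%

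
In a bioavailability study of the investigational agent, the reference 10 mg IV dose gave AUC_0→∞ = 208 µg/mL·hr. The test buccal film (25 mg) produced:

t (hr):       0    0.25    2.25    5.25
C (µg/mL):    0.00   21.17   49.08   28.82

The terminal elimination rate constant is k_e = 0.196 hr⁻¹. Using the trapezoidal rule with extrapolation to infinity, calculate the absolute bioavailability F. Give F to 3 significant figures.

Trapezoidal AUC_0→5.25 (buccal film):
  [0→0.25]: (0.00+21.17)/2 × 0.25 = 2.64625
  [0.25→2.25]: (21.17+49.08)/2 × 2 = 70.25
  [2.25→5.25]: (49.08+28.82)/2 × 3 = 116.85
  Sum = 189.74625 µg/mL·hr
Tail: C_last/k_e = 28.82/0.196 = 147.041
AUC_0→∞ (buccal film) = 189.74625 + 147.041 = 336.78725 µg/mL·hr
F = (AUC_ev/D_ev)/(AUC_iv/D_iv) = (336.78725/25)/(208/10) = 13.47149/20.8 = 0.6477

F = 0.648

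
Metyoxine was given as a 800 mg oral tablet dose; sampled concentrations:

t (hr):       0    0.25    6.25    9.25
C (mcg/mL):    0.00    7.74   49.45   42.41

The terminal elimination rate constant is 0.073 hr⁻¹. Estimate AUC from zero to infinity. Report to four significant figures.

AUC = 891.3 mcg/mL·hr

Trapezoidal AUC_0→9.25:
  [0→0.25]: (0.00+7.74)/2 × 0.25 = 0.9675
  [0.25→6.25]: (7.74+49.45)/2 × 6 = 171.57
  [6.25→9.25]: (49.45+42.41)/2 × 3 = 137.79
  Sum = 310.3275 mcg/mL·hr
Extrapolated tail: C_last / k_e = 42.41 / 0.073 = 580.959
AUC_0→∞ = 310.3275 + 580.959 = 891.2865 mcg/mL·hr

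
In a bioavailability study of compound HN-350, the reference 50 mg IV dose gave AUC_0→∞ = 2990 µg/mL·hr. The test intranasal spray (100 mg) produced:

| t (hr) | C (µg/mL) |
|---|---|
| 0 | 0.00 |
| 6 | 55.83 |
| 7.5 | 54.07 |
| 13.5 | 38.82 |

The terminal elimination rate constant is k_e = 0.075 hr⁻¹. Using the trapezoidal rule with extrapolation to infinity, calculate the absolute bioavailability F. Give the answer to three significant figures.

F = 0.175

Trapezoidal AUC_0→13.5 (intranasal spray):
  [0→6]: (0.00+55.83)/2 × 6 = 167.49
  [6→7.5]: (55.83+54.07)/2 × 1.5 = 82.425
  [7.5→13.5]: (54.07+38.82)/2 × 6 = 278.67
  Sum = 528.585 µg/mL·hr
Tail: C_last/k_e = 38.82/0.075 = 517.600
AUC_0→∞ (intranasal spray) = 528.585 + 517.600 = 1046.185 µg/mL·hr
F = (AUC_ev/D_ev)/(AUC_iv/D_iv) = (1046.185/100)/(2990/50) = 10.46185/59.8 = 0.1749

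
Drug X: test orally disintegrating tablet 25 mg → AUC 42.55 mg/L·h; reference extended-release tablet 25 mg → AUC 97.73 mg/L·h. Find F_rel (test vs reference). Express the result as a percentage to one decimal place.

F_rel = 43.5%

F_rel = (AUC_test/D_test) / (AUC_ref/D_ref)
      = (42.55/25) / (97.73/25)
      = 1.702 / 3.9092 = 0.4354 = 43.54%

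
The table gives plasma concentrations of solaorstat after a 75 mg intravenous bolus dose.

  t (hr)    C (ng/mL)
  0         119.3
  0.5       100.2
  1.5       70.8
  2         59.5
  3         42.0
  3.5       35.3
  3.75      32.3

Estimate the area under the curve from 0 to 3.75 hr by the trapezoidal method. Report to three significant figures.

AUC = 251 ng/mL·hr

Trapezoidal AUC_0→3.75:
  [0→0.5]: (119.3+100.2)/2 × 0.5 = 54.875
  [0.5→1.5]: (100.2+70.8)/2 × 1 = 85.5
  [1.5→2]: (70.8+59.5)/2 × 0.5 = 32.575
  [2→3]: (59.5+42.0)/2 × 1 = 50.75
  [3→3.5]: (42.0+35.3)/2 × 0.5 = 19.325
  [3.5→3.75]: (35.3+32.3)/2 × 0.25 = 8.45
  Sum = 251.475 ng/mL·hr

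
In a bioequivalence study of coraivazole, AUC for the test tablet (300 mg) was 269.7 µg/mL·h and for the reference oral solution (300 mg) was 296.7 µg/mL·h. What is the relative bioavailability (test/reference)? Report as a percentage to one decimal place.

F_rel = 90.9%

F_rel = (AUC_test/D_test) / (AUC_ref/D_ref)
      = (269.7/300) / (296.7/300)
      = 0.899 / 0.989 = 0.9090 = 90.90%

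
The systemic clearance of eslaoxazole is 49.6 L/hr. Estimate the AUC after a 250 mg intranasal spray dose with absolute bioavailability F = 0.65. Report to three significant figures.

AUC_0→∞ = F × Dose / CL
        = 0.65 × 250 / 49.6 = 3.27621 mg/L·hr

AUC = 3.28 mg/L·hr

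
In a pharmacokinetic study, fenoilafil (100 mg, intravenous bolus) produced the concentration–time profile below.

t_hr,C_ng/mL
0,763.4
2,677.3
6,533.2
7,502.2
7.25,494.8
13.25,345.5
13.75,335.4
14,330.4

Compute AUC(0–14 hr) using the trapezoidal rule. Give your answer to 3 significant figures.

Trapezoidal AUC_0→14:
  [0→2]: (763.4+677.3)/2 × 2 = 1440.7
  [2→6]: (677.3+533.2)/2 × 4 = 2421.0
  [6→7]: (533.2+502.2)/2 × 1 = 517.7
  [7→7.25]: (502.2+494.8)/2 × 0.25 = 124.625
  [7.25→13.25]: (494.8+345.5)/2 × 6 = 2520.9
  [13.25→13.75]: (345.5+335.4)/2 × 0.5 = 170.225
  [13.75→14]: (335.4+330.4)/2 × 0.25 = 83.225
  Sum = 7278.375 ng/mL·hr

AUC = 7280 ng/mL·hr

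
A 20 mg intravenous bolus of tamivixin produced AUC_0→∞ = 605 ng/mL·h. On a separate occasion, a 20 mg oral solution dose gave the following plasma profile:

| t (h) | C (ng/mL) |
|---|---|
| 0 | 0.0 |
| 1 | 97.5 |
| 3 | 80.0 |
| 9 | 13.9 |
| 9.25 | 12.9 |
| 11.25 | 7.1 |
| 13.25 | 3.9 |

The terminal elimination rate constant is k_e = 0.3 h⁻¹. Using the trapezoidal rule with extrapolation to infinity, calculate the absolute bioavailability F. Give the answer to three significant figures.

Trapezoidal AUC_0→13.25 (oral solution):
  [0→1]: (0.0+97.5)/2 × 1 = 48.75
  [1→3]: (97.5+80.0)/2 × 2 = 177.5
  [3→9]: (80.0+13.9)/2 × 6 = 281.7
  [9→9.25]: (13.9+12.9)/2 × 0.25 = 3.35
  [9.25→11.25]: (12.9+7.1)/2 × 2 = 20.0
  [11.25→13.25]: (7.1+3.9)/2 × 2 = 11.0
  Sum = 542.3 ng/mL·h
Tail: C_last/k_e = 3.9/0.3 = 13.000
AUC_0→∞ (oral solution) = 542.3 + 13.000 = 555.3 ng/mL·h
F = (AUC_ev/D_ev)/(AUC_iv/D_iv) = (555.3/20)/(605/20) = 27.765/30.25 = 0.9179

F = 0.918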